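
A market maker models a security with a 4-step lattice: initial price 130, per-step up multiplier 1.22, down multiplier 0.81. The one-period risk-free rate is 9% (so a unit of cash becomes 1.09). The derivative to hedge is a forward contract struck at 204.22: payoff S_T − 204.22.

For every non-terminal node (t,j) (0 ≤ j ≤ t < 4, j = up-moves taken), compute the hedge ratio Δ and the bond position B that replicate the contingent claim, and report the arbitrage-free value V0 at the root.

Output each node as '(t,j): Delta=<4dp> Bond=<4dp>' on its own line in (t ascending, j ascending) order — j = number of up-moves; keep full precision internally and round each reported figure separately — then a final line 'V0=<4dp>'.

Since d<R<u, set p* = (R−d)/(u−d) = 0.6829; price each node as the discounted p*-expectation of its children.
Terminal values V(4,·): V(4,0)=-148.2593, V(4,1)=-119.9335, V(4,2)=-77.2699, V(4,3)=-13.0112, V(4,4)=83.7735
Node (3,0) S=69.0873: V=(p*·-119.9335+(1−p*)·-148.2593)/1.09=-118.2705; Δ=(-119.9335−-148.2593)/(84.2865−55.9607)=1.0000; B=V−Δ·S=-187.3578
Node (3,1) S=104.0575: V=(p*·-77.2699+(1−p*)·-119.9335)/1.09=-83.3003; Δ=(-77.2699−-119.9335)/(126.9501−84.2865)=1.0000; B=V−Δ·S=-187.3578
Node (3,2) S=156.7285: V=(p*·-13.0112+(1−p*)·-77.2699)/1.09=-30.6293; Δ=(-13.0112−-77.2699)/(191.2088−126.9501)=1.0000; B=V−Δ·S=-187.3578
Node (3,3) S=236.0602: V=(p*·83.7735+(1−p*)·-13.0112)/1.09=48.7024; Δ=(83.7735−-13.0112)/(287.9935−191.2088)=1.0000; B=V−Δ·S=-187.3578
Node (2,0) S=85.2930: V=(p*·-83.3003+(1−p*)·-118.2705)/1.09=-86.5949; Δ=(-83.3003−-118.2705)/(104.0575−69.0873)=1.0000; B=V−Δ·S=-171.8879
Node (2,1) S=128.4660: V=(p*·-30.6293+(1−p*)·-83.3003)/1.09=-43.4219; Δ=(-30.6293−-83.3003)/(156.7285−104.0575)=1.0000; B=V−Δ·S=-171.8879
Node (2,2) S=193.4920: V=(p*·48.7024+(1−p*)·-30.6293)/1.09=21.6041; Δ=(48.7024−-30.6293)/(236.0602−156.7285)=1.0000; B=V−Δ·S=-171.8879
Node (1,0) S=105.3000: V=(p*·-43.4219+(1−p*)·-86.5949)/1.09=-52.3953; Δ=(-43.4219−-86.5949)/(128.4660−85.2930)=1.0000; B=V−Δ·S=-157.6953
Node (1,1) S=158.6000: V=(p*·21.6041+(1−p*)·-43.4219)/1.09=0.9047; Δ=(21.6041−-43.4219)/(193.4920−128.4660)=1.0000; B=V−Δ·S=-157.6953
Node (0,0) S=130.0000: V=(p*·0.9047+(1−p*)·-52.3953)/1.09=-14.6746; Δ=(0.9047−-52.3953)/(158.6000−105.3000)=1.0000; B=V−Δ·S=-144.6746
Each (Δ,B) replicates both successor values, so the strategy is self-financing and V0 is arbitrage-free.

(0,0): Delta=1.0000 Bond=-144.6746
(1,0): Delta=1.0000 Bond=-157.6953
(1,1): Delta=1.0000 Bond=-157.6953
(2,0): Delta=1.0000 Bond=-171.8879
(2,1): Delta=1.0000 Bond=-171.8879
(2,2): Delta=1.0000 Bond=-171.8879
(3,0): Delta=1.0000 Bond=-187.3578
(3,1): Delta=1.0000 Bond=-187.3578
(3,2): Delta=1.0000 Bond=-187.3578
(3,3): Delta=1.0000 Bond=-187.3578
V0=-14.6746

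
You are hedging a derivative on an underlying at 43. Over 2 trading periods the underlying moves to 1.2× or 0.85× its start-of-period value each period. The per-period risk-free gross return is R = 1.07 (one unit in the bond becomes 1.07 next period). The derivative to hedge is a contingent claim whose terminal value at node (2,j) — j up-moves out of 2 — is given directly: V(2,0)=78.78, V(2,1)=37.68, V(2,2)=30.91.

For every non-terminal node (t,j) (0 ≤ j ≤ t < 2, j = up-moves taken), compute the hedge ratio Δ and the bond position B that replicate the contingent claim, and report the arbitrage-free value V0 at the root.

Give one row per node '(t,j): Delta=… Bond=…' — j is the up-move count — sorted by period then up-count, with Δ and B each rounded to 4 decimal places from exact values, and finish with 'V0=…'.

No-arbitrage ⇒ martingale measure with p* = (R−d)/(u−d) = 0.6286.
Payoff layer (t=2): V(2,0)=78.7800, V(2,1)=37.6800, V(2,2)=30.9100
  t=1,j=0: stock 36.5500 → up 43.8600 (V=37.6800), down 31.0675 (V=78.7800). Price 49.4820; hedge Δ=-3.2128, bond B=166.9105.
  t=1,j=1: stock 51.6000 → up 61.9200 (V=30.9100), down 43.8600 (V=37.6800). Price 31.2379; hedge Δ=-0.3749, bond B=50.5808.
  t=0,j=0: stock 43.0000 → up 51.6000 (V=31.2379), down 36.5500 (V=49.4820). Price 35.5274; hedge Δ=-1.2122, bond B=87.6532.
Root portfolio cost Δ·43+B reproduces V0=35.5274.

(0,0): Delta=-1.2122 Bond=87.6532
(1,0): Delta=-3.2128 Bond=166.9105
(1,1): Delta=-0.3749 Bond=50.5808
V0=35.5274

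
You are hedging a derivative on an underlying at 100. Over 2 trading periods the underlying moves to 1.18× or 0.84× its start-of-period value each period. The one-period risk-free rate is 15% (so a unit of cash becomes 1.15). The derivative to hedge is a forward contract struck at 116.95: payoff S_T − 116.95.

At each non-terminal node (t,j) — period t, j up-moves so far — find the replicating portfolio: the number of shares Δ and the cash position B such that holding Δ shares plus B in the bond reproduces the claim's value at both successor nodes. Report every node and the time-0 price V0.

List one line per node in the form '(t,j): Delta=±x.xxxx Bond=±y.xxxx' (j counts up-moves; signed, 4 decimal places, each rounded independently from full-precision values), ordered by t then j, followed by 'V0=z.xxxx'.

(0,0): Delta=1.0000 Bond=-88.4310
(1,0): Delta=1.0000 Bond=-101.6957
(1,1): Delta=1.0000 Bond=-101.6957
V0=11.5690

Under the risk-neutral measure, an up-move has probability p* = (R−d)/(u−d) = 0.9118 and values discount at R = 1.15.
At expiry t=2: V(2,0)=-46.3900, V(2,1)=-17.8300, V(2,2)=22.2900
Node (1,0) S=84.0000: V=(p*·-17.8300+(1−p*)·-46.3900)/1.15=-17.6957; Δ=(-17.8300−-46.3900)/(99.1200−70.5600)=1.0000; B=V−Δ·S=-101.6957
Node (1,1) S=118.0000: V=(p*·22.2900+(1−p*)·-17.8300)/1.15=16.3043; Δ=(22.2900−-17.8300)/(139.2400−99.1200)=1.0000; B=V−Δ·S=-101.6957
Node (0,0) S=100.0000: V=(p*·16.3043+(1−p*)·-17.6957)/1.15=11.5690; Δ=(16.3043−-17.6957)/(118.0000−84.0000)=1.0000; B=V−Δ·S=-88.4310
The time-0 hedge costs 11.5690, which is the no-arbitrage price.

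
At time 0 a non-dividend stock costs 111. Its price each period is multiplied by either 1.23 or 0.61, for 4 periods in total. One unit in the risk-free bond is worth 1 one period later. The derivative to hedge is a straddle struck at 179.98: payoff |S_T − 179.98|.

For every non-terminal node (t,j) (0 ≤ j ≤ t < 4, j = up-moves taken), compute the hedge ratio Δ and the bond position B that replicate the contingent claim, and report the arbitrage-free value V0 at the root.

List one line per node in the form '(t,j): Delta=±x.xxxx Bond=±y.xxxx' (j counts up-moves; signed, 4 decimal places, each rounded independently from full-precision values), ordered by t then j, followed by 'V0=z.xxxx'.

The replicating-portfolio and risk-neutral prices coincide; use p* = (1−0.61)/(1.23−0.61) = 0.6290 for the latter.
At expiry t=4: V(4,0)=164.6111, V(4,1)=148.9903, V(4,2)=117.4925, V(4,3)=53.9807, V(4,4)=74.0842
Node (3,0) S=25.1949: V=(p*·148.9903+(1−p*)·164.6111)/1=154.7851; Δ=(148.9903−164.6111)/(30.9897−15.3689)=-1.0000; B=V−Δ·S=179.9800
Node (3,1) S=50.8028: V=(p*·117.4925+(1−p*)·148.9903)/1=129.1772; Δ=(117.4925−148.9903)/(62.4875−30.9897)=-1.0000; B=V−Δ·S=179.9800
Node (3,2) S=102.4385: V=(p*·53.9807+(1−p*)·117.4925)/1=77.5415; Δ=(53.9807−117.4925)/(125.9993−62.4875)=-1.0000; B=V−Δ·S=179.9800
Node (3,3) S=206.5562: V=(p*·74.0842+(1−p*)·53.9807)/1=66.6264; Δ=(74.0842−53.9807)/(254.0642−125.9993)=0.1570; B=V−Δ·S=34.2015
Node (2,0) S=41.3031: V=(p*·129.1772+(1−p*)·154.7851)/1=138.6769; Δ=(129.1772−154.7851)/(50.8028−25.1949)=-1.0000; B=V−Δ·S=179.9800
Node (2,1) S=83.2833: V=(p*·77.5415+(1−p*)·129.1772)/1=96.6967; Δ=(77.5415−129.1772)/(102.4385−50.8028)=-1.0000; B=V−Δ·S=179.9800
Node (2,2) S=167.9319: V=(p*·66.6264+(1−p*)·77.5415)/1=70.6756; Δ=(66.6264−77.5415)/(206.5562−102.4385)=-0.1048; B=V−Δ·S=88.2806
Node (1,0) S=67.7100: V=(p*·96.6967+(1−p*)·138.6769)/1=112.2700; Δ=(96.6967−138.6769)/(83.2833−41.3031)=-1.0000; B=V−Δ·S=179.9800
Node (1,1) S=136.5300: V=(p*·70.6756+(1−p*)·96.6967)/1=80.3286; Δ=(70.6756−96.6967)/(167.9319−83.2833)=-0.3074; B=V−Δ·S=122.2981
Node (0,0) S=111.0000: V=(p*·80.3286+(1−p*)·112.2700)/1=92.1778; Δ=(80.3286−112.2700)/(136.5300−67.7100)=-0.4641; B=V−Δ·S=143.6962
Each (Δ,B) replicates both successor values, so the strategy is self-financing and V0 is arbitrage-free.

(0,0): Delta=-0.4641 Bond=143.6962
(1,0): Delta=-1.0000 Bond=179.9800
(1,1): Delta=-0.3074 Bond=122.2981
(2,0): Delta=-1.0000 Bond=179.9800
(2,1): Delta=-1.0000 Bond=179.9800
(2,2): Delta=-0.1048 Bond=88.2806
(3,0): Delta=-1.0000 Bond=179.9800
(3,1): Delta=-1.0000 Bond=179.9800
(3,2): Delta=-1.0000 Bond=179.9800
(3,3): Delta=0.1570 Bond=34.2015
V0=92.1778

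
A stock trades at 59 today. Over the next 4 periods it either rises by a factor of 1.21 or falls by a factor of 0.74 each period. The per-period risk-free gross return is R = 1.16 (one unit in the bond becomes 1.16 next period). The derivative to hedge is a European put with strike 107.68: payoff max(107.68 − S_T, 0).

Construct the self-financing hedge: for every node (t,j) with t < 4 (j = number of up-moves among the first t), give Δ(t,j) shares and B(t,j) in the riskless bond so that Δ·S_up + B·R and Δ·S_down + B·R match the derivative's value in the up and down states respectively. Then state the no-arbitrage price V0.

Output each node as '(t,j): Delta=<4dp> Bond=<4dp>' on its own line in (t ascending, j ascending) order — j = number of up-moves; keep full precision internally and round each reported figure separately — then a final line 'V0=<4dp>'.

Under the risk-neutral measure, an up-move has probability p* = (R−d)/(u−d) = 0.8936 and values discount at R = 1.16.
Terminal payoffs: V(4,0)=89.9879, V(4,1)=78.7511, V(4,2)=60.3773, V(4,3)=30.3336, V(4,4)=0.0000
Node (3,0) S=23.9082: V=(p*·78.7511+(1−p*)·89.9879)/1.16=68.9194; Δ=(78.7511−89.9879)/(28.9289−17.6921)=-1.0000; B=V−Δ·S=92.8276
Node (3,1) S=39.0932: V=(p*·60.3773+(1−p*)·78.7511)/1.16=53.7344; Δ=(60.3773−78.7511)/(47.3027−28.9289)=-1.0000; B=V−Δ·S=92.8276
Node (3,2) S=63.9226: V=(p*·30.3336+(1−p*)·60.3773)/1.16=28.9050; Δ=(30.3336−60.3773)/(77.3464−47.3027)=-1.0000; B=V−Δ·S=92.8276
Node (3,3) S=104.5221: V=(p*·0.0000+(1−p*)·30.3336)/1.16=2.7819; Δ=(0.0000−30.3336)/(126.4717−77.3464)=-0.6175; B=V−Δ·S=67.3216
Node (2,0) S=32.3084: V=(p*·53.7344+(1−p*)·68.9194)/1.16=47.7154; Δ=(53.7344−68.9194)/(39.0932−23.9082)=-1.0000; B=V−Δ·S=80.0238
Node (2,1) S=52.8286: V=(p*·28.9050+(1−p*)·53.7344)/1.16=27.1952; Δ=(28.9050−53.7344)/(63.9226−39.0932)=-1.0000; B=V−Δ·S=80.0238
Node (2,2) S=86.3819: V=(p*·2.7819+(1−p*)·28.9050)/1.16=4.7939; Δ=(2.7819−28.9050)/(104.5221−63.9226)=-0.6434; B=V−Δ·S=60.3750
Node (1,0) S=43.6600: V=(p*·27.1952+(1−p*)·47.7154)/1.16=25.3260; Δ=(27.1952−47.7154)/(52.8286−32.3084)=-1.0000; B=V−Δ·S=68.9860
Node (1,1) S=71.3900: V=(p*·4.7939+(1−p*)·27.1952)/1.16=6.1871; Δ=(4.7939−27.1952)/(86.3819−52.8286)=-0.6676; B=V−Δ·S=53.8494
Node (0,0) S=59.0000: V=(p*·6.1871+(1−p*)·25.3260)/1.16=7.0889; Δ=(6.1871−25.3260)/(71.3900−43.6600)=-0.6902; B=V−Δ·S=47.8100
Self-financing check: at every node Δ·S+B equals the discounted successor values.

(0,0): Delta=-0.6902 Bond=47.8100
(1,0): Delta=-1.0000 Bond=68.9860
(1,1): Delta=-0.6676 Bond=53.8494
(2,0): Delta=-1.0000 Bond=80.0238
(2,1): Delta=-1.0000 Bond=80.0238
(2,2): Delta=-0.6434 Bond=60.3750
(3,0): Delta=-1.0000 Bond=92.8276
(3,1): Delta=-1.0000 Bond=92.8276
(3,2): Delta=-1.0000 Bond=92.8276
(3,3): Delta=-0.6175 Bond=67.3216
V0=7.0889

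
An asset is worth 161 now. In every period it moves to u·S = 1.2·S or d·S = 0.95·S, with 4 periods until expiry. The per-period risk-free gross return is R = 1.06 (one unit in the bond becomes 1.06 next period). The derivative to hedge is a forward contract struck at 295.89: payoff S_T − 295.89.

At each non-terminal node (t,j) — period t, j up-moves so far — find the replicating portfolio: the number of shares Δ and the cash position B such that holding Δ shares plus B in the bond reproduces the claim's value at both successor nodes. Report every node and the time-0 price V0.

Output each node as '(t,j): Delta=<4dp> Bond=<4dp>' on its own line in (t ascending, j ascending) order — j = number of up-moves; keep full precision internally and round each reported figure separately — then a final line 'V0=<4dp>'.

(0,0): Delta=1.0000 Bond=-234.3726
(1,0): Delta=1.0000 Bond=-248.4349
(1,1): Delta=1.0000 Bond=-248.4349
(2,0): Delta=1.0000 Bond=-263.3410
(2,1): Delta=1.0000 Bond=-263.3410
(2,2): Delta=1.0000 Bond=-263.3410
(3,0): Delta=1.0000 Bond=-279.1415
(3,1): Delta=1.0000 Bond=-279.1415
(3,2): Delta=1.0000 Bond=-279.1415
(3,3): Delta=1.0000 Bond=-279.1415
V0=-73.3726

No-arbitrage ⇒ martingale measure with p* = (R−d)/(u−d) = 0.4400.
Terminal payoffs: V(4,0)=-164.7545, V(4,1)=-130.2452, V(4,2)=-86.6544, V(4,3)=-31.5924, V(4,4)=37.9596
  t=3,j=0: stock 138.0374 → up 165.6448 (V=-130.2452), down 131.1355 (V=-164.7545). Price -141.1041; hedge Δ=1.0000, bond B=-279.1415.
  t=3,j=1: stock 174.3630 → up 209.2356 (V=-86.6544), down 165.6448 (V=-130.2452). Price -104.7785; hedge Δ=1.0000, bond B=-279.1415.
  t=3,j=2: stock 220.2480 → up 264.2976 (V=-31.5924), down 209.2356 (V=-86.6544). Price -58.8935; hedge Δ=1.0000, bond B=-279.1415.
  t=3,j=3: stock 278.2080 → up 333.8496 (V=37.9596), down 264.2976 (V=-31.5924). Price -0.9335; hedge Δ=1.0000, bond B=-279.1415.
  t=2,j=0: stock 145.3025 → up 174.3630 (V=-104.7785), down 138.0374 (V=-141.1041). Price -118.0385; hedge Δ=1.0000, bond B=-263.3410.
  t=2,j=1: stock 183.5400 → up 220.2480 (V=-58.8935), down 174.3630 (V=-104.7785). Price -79.8010; hedge Δ=1.0000, bond B=-263.3410.
  t=2,j=2: stock 231.8400 → up 278.2080 (V=-0.9335), down 220.2480 (V=-58.8935). Price -31.5010; hedge Δ=1.0000, bond B=-263.3410.
  t=1,j=0: stock 152.9500 → up 183.5400 (V=-79.8010), down 145.3025 (V=-118.0385). Price -95.4849; hedge Δ=1.0000, bond B=-248.4349.
  t=1,j=1: stock 193.2000 → up 231.8400 (V=-31.5010), down 183.5400 (V=-79.8010). Price -55.2349; hedge Δ=1.0000, bond B=-248.4349.
  t=0,j=0: stock 161.0000 → up 193.2000 (V=-55.2349), down 152.9500 (V=-95.4849). Price -73.3726; hedge Δ=1.0000, bond B=-234.3726.
Check: Δ(0,0)·S0 + B(0,0) = -73.3726 = V0.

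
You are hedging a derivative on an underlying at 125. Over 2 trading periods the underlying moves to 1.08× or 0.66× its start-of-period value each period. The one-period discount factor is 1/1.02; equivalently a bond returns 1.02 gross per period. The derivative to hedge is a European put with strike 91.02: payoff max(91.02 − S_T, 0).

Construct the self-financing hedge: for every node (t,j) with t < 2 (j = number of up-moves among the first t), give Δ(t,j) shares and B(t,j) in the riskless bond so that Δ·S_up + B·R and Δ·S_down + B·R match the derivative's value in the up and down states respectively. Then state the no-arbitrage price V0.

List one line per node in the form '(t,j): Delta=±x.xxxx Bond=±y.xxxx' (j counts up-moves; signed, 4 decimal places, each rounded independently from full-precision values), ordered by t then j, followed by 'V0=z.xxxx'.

(0,0): Delta=-0.1232 Bond=16.5654
(1,0): Delta=-1.0000 Bond=89.2353
(1,1): Delta=-0.0339 Bond=4.8403
V0=1.1693

Under the risk-neutral measure, an up-move has probability p* = (R−d)/(u−d) = 0.8571 and values discount at R = 1.02.
Terminal payoffs: V(2,0)=36.5700, V(2,1)=1.9200, V(2,2)=0.0000
Node (1,0) S=82.5000: V=(p*·1.9200+(1−p*)·36.5700)/1.02=6.7353; Δ=(1.9200−36.5700)/(89.1000−54.4500)=-1.0000; B=V−Δ·S=89.2353
Node (1,1) S=135.0000: V=(p*·0.0000+(1−p*)·1.9200)/1.02=0.2689; Δ=(0.0000−1.9200)/(145.8000−89.1000)=-0.0339; B=V−Δ·S=4.8403
Node (0,0) S=125.0000: V=(p*·0.2689+(1−p*)·6.7353)/1.02=1.1693; Δ=(0.2689−6.7353)/(135.0000−82.5000)=-0.1232; B=V−Δ·S=16.5654
Root portfolio cost Δ·125+B reproduces V0=1.1693.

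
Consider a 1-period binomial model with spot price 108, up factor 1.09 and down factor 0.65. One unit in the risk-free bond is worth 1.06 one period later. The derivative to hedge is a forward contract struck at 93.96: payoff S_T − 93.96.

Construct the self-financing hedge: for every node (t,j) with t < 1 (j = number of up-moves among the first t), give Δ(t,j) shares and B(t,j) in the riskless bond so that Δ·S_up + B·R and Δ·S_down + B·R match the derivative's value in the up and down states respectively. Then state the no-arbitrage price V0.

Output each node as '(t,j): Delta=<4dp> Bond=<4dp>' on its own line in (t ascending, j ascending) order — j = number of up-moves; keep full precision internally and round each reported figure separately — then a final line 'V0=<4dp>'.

(0,0): Delta=1.0000 Bond=-88.6415
V0=19.3585

Under the risk-neutral measure, an up-move has probability p* = (R−d)/(u−d) = 0.9318 and values discount at R = 1.06.
Terminal values V(1,·): V(1,0)=-23.7600, V(1,1)=23.7600
  t=0,j=0: stock 108.0000 → up 117.7200 (V=23.7600), down 70.2000 (V=-23.7600). Price 19.3585; hedge Δ=1.0000, bond B=-88.6415.
Self-financing check: at every node Δ·S+B equals the discounted successor values.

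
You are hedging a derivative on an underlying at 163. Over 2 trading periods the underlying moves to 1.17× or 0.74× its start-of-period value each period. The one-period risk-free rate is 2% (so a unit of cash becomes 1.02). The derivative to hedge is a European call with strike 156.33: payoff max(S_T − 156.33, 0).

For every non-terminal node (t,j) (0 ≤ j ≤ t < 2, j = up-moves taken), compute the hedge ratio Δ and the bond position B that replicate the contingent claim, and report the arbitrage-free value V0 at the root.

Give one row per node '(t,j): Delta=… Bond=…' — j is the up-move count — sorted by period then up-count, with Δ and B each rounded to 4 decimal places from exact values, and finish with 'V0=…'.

The replicating-portfolio and risk-neutral prices coincide; use p* = (1.02−0.74)/(1.17−0.74) = 0.6512 for the latter.
At expiry t=2: V(2,0)=0.0000, V(2,1)=0.0000, V(2,2)=66.8007
  t=1,j=0: stock 120.6200 → up 141.1254 (V=0.0000), down 89.2588 (V=0.0000). Price 0.0000; hedge Δ=0.0000, bond B=0.0000.
  t=1,j=1: stock 190.7100 → up 223.1307 (V=66.8007), down 141.1254 (V=0.0000). Price 42.6452; hedge Δ=0.8146, bond B=-112.7052.
  t=0,j=0: stock 163.0000 → up 190.7100 (V=42.6452), down 120.6200 (V=0.0000). Price 27.2245; hedge Δ=0.6084, bond B=-71.9504.
Root portfolio cost Δ·163+B reproduces V0=27.2245.

(0,0): Delta=0.6084 Bond=-71.9504
(1,0): Delta=0.0000 Bond=0.0000
(1,1): Delta=0.8146 Bond=-112.7052
V0=27.2245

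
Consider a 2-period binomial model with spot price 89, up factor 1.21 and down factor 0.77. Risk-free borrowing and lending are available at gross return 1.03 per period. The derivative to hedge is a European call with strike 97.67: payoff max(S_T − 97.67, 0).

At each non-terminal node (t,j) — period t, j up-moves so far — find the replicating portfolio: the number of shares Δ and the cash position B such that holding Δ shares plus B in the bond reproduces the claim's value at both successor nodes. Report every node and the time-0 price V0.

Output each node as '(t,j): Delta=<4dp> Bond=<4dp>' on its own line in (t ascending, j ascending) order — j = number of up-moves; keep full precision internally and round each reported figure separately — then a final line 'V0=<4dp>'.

Under the risk-neutral measure, an up-move has probability p* = (R−d)/(u−d) = 0.5909 and values discount at R = 1.03.
Payoff layer (t=2): V(2,0)=0.0000, V(2,1)=0.0000, V(2,2)=32.6349
  t=1,j=0: stock 68.5300 → up 82.9213 (V=0.0000), down 52.7681 (V=0.0000). Price 0.0000; hedge Δ=0.0000, bond B=0.0000.
  t=1,j=1: stock 107.6900 → up 130.3049 (V=32.6349), down 82.9213 (V=0.0000). Price 18.7226; hedge Δ=0.6887, bond B=-55.4476.
  t=0,j=0: stock 89.0000 → up 107.6900 (V=18.7226), down 68.5300 (V=0.0000). Price 10.7411; hedge Δ=0.4781, bond B=-31.8102.
Root portfolio cost Δ·89+B reproduces V0=10.7411.

(0,0): Delta=0.4781 Bond=-31.8102
(1,0): Delta=0.0000 Bond=0.0000
(1,1): Delta=0.6887 Bond=-55.4476
V0=10.7411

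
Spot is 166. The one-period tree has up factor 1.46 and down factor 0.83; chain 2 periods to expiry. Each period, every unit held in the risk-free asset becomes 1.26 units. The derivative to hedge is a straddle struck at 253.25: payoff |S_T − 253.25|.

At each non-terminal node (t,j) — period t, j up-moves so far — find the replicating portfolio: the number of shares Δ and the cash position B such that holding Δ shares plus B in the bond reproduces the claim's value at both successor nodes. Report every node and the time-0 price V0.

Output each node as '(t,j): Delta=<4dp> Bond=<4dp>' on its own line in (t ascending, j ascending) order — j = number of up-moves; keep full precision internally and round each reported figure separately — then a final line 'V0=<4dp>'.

Since d<R<u, set p* = (R−d)/(u−d) = 0.6825; price each node as the discounted p*-expectation of its children.
Payoff layer (t=2): V(2,0)=138.8926, V(2,1)=52.0912, V(2,2)=100.5956
Node (1,0) S=137.7800: V=(p*·52.0912+(1−p*)·138.8926)/1.26=63.2121; Δ=(52.0912−138.8926)/(201.1588−114.3574)=-1.0000; B=V−Δ·S=200.9921
Node (1,1) S=242.3600: V=(p*·100.5956+(1−p*)·52.0912)/1.26=67.6170; Δ=(100.5956−52.0912)/(353.8456−201.1588)=0.3177; B=V−Δ·S=-9.3741
Node (0,0) S=166.0000: V=(p*·67.6170+(1−p*)·63.2121)/1.26=52.5544; Δ=(67.6170−63.2121)/(242.3600−137.7800)=0.0421; B=V−Δ·S=45.5625
The time-0 hedge costs 52.5544, which is the no-arbitrage price.

(0,0): Delta=0.0421 Bond=45.5625
(1,0): Delta=-1.0000 Bond=200.9921
(1,1): Delta=0.3177 Bond=-9.3741
V0=52.5544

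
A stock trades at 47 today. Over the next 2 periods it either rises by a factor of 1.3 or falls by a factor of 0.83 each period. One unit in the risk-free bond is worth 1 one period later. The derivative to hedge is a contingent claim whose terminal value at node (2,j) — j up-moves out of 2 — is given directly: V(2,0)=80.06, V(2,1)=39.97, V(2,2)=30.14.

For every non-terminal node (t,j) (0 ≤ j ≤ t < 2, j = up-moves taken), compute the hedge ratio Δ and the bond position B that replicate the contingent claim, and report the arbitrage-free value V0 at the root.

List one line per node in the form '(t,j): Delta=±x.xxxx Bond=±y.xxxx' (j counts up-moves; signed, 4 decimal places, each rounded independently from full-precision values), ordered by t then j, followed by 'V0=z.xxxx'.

Under the risk-neutral measure, an up-move has probability p* = (R−d)/(u−d) = 0.3617 and values discount at R = 1.
Terminal values V(2,·): V(2,0)=80.0600, V(2,1)=39.9700, V(2,2)=30.1400
(1,0): S=39.0100. Δ = (V_up−V_dn)/(S_up−S_dn) = (39.9700−80.0600)/(50.7130−32.3783) = -2.1866. V = [p*·39.9700 + (1−p*)·80.0600]/1 = 65.5594. B = V − Δ·S = 150.8572.
(1,1): S=61.1000. Δ = (V_up−V_dn)/(S_up−S_dn) = (30.1400−39.9700)/(79.4300−50.7130) = -0.3423. V = [p*·30.1400 + (1−p*)·39.9700]/1 = 36.4145. B = V − Δ·S = 57.3294.
(0,0): S=47.0000. Δ = (V_up−V_dn)/(S_up−S_dn) = (36.4145−65.5594)/(61.1000−39.0100) = -1.3194. V = [p*·36.4145 + (1−p*)·65.5594]/1 = 55.0176. B = V − Δ·S = 117.0280.
Root portfolio cost Δ·47+B reproduces V0=55.0176.

(0,0): Delta=-1.3194 Bond=117.0280
(1,0): Delta=-2.1866 Bond=150.8572
(1,1): Delta=-0.3423 Bond=57.3294
V0=55.0176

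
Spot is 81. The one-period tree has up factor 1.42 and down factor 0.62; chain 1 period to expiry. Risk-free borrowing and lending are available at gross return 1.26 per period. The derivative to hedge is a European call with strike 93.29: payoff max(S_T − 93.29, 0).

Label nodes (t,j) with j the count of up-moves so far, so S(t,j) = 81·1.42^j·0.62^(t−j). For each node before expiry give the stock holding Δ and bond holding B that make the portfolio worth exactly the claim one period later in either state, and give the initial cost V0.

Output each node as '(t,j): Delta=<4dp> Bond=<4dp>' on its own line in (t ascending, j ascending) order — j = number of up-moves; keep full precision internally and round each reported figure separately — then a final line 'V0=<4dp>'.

(0,0): Delta=0.3353 Bond=-13.3657
V0=13.7968

The replicating-portfolio and risk-neutral prices coincide; use p* = (1.26−0.62)/(1.42−0.62) = 0.8000 for the latter.
At expiry t=1: V(1,0)=0.0000, V(1,1)=21.7300
(0,0): S=81.0000. Δ = (V_up−V_dn)/(S_up−S_dn) = (21.7300−0.0000)/(115.0200−50.2200) = 0.3353. V = [p*·21.7300 + (1−p*)·0.0000]/1.26 = 13.7968. B = V − Δ·S = -13.3657.
The time-0 hedge costs 13.7968, which is the no-arbitrage price.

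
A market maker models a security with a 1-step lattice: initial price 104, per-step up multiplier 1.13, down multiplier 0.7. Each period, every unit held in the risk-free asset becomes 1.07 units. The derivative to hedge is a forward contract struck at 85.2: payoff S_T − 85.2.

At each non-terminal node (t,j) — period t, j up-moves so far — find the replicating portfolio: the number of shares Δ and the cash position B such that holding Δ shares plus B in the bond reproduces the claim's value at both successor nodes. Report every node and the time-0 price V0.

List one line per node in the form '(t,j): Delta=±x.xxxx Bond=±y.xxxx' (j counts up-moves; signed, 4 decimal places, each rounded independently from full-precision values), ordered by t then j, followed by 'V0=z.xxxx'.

No-arbitrage ⇒ martingale measure with p* = (R−d)/(u−d) = 0.8605.
At expiry t=1: V(1,0)=-12.4000, V(1,1)=32.3200
(0,0): S=104.0000. Δ = (V_up−V_dn)/(S_up−S_dn) = (32.3200−-12.4000)/(117.5200−72.8000) = 1.0000. V = [p*·32.3200 + (1−p*)·-12.4000]/1.07 = 24.3738. B = V − Δ·S = -79.6262.
Check: Δ(0,0)·S0 + B(0,0) = 24.3738 = V0.

(0,0): Delta=1.0000 Bond=-79.6262
V0=24.3738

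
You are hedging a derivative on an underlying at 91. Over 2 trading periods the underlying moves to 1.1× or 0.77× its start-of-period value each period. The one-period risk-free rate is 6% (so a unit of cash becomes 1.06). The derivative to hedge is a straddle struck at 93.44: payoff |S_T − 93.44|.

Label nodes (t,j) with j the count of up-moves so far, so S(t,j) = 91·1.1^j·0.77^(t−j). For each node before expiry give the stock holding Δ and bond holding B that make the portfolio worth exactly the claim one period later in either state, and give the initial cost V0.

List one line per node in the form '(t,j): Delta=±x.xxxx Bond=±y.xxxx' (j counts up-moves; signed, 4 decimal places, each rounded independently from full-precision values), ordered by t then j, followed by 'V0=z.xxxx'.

(0,0): Delta=-0.0796 Bond=22.3177
(1,0): Delta=-1.0000 Bond=88.1509
(1,1): Delta=0.0093 Bond=14.7610
V0=15.0764

No-arbitrage ⇒ martingale measure with p* = (R−d)/(u−d) = 0.8788.
Terminal payoffs: V(2,0)=39.4861, V(2,1)=16.3630, V(2,2)=16.6700
  t=1,j=0: stock 70.0700 → up 77.0770 (V=16.3630), down 53.9539 (V=39.4861). Price 18.0809; hedge Δ=-1.0000, bond B=88.1509.
  t=1,j=1: stock 100.1000 → up 110.1100 (V=16.6700), down 77.0770 (V=16.3630). Price 15.6913; hedge Δ=0.0093, bond B=14.7610.
  t=0,j=0: stock 91.0000 → up 100.1000 (V=15.6913), down 70.0700 (V=18.0809). Price 15.0764; hedge Δ=-0.0796, bond B=22.3177.
Check: Δ(0,0)·S0 + B(0,0) = 15.0764 = V0.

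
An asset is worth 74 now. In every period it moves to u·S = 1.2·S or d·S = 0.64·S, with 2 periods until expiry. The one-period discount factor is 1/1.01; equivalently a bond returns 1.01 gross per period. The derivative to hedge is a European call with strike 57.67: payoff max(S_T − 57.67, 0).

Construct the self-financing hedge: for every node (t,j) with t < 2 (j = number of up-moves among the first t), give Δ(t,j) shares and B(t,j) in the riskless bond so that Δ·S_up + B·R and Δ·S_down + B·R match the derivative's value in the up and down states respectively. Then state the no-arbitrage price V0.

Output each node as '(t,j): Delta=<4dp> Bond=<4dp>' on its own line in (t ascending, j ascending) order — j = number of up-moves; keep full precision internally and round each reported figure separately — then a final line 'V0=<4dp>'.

Risk-neutral probability p* = (R−d)/(u−d) = (1.01−0.64)/(1.2−0.64) = 0.6607.
Terminal values V(2,·): V(2,0)=0.0000, V(2,1)=0.0000, V(2,2)=48.8900
(1,0): S=47.3600. Δ = (V_up−V_dn)/(S_up−S_dn) = (0.0000−0.0000)/(56.8320−30.3104) = 0.0000. V = [p*·0.0000 + (1−p*)·0.0000]/1.01 = 0.0000. B = V − Δ·S = 0.0000.
(1,1): S=88.8000. Δ = (V_up−V_dn)/(S_up−S_dn) = (48.8900−0.0000)/(106.5600−56.8320) = 0.9831. V = [p*·48.8900 + (1−p*)·0.0000]/1.01 = 31.9825. B = V − Δ·S = -55.3211.
(0,0): S=74.0000. Δ = (V_up−V_dn)/(S_up−S_dn) = (31.9825−0.0000)/(88.8000−47.3600) = 0.7718. V = [p*·31.9825 + (1−p*)·0.0000]/1.01 = 20.9221. B = V − Δ·S = -36.1895.
Self-financing check: at every node Δ·S+B equals the discounted successor values.

(0,0): Delta=0.7718 Bond=-36.1895
(1,0): Delta=0.0000 Bond=0.0000
(1,1): Delta=0.9831 Bond=-55.3211
V0=20.9221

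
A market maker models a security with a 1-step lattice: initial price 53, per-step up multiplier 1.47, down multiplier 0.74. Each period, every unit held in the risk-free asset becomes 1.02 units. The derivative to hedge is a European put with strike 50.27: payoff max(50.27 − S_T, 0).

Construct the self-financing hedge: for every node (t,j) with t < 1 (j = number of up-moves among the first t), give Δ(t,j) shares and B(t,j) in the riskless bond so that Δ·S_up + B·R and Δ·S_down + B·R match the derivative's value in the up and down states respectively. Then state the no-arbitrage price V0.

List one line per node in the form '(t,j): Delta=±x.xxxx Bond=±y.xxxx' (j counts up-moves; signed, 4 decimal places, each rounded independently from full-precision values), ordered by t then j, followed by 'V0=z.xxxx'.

(0,0): Delta=-0.2856 Bond=21.8151
V0=6.6781

The replicating-portfolio and risk-neutral prices coincide; use p* = (1.02−0.74)/(1.47−0.74) = 0.3836 for the latter.
Terminal values V(1,·): V(1,0)=11.0500, V(1,1)=0.0000
Node (0,0) S=53.0000: V=(p*·0.0000+(1−p*)·11.0500)/1.02=6.6781; Δ=(0.0000−11.0500)/(77.9100−39.2200)=-0.2856; B=V−Δ·S=21.8151
Check: Δ(0,0)·S0 + B(0,0) = 6.6781 = V0.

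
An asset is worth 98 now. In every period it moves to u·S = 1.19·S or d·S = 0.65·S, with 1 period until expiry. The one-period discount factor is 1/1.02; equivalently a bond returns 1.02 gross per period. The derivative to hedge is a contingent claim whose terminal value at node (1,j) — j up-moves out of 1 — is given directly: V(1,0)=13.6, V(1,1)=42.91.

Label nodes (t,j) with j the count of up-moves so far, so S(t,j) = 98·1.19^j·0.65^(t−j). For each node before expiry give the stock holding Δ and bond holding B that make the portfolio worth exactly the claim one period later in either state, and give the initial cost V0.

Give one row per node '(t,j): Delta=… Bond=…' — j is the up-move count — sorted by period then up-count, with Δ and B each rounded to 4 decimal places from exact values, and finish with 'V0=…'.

Since d<R<u, set p* = (R−d)/(u−d) = 0.6852; price each node as the discounted p*-expectation of its children.
Payoff layer (t=1): V(1,0)=13.6000, V(1,1)=42.9100
(0,0): S=98.0000. Δ = (V_up−V_dn)/(S_up−S_dn) = (42.9100−13.6000)/(116.6200−63.7000) = 0.5539. V = [p*·42.9100 + (1−p*)·13.6000]/1.02 = 33.0223. B = V − Δ·S = -21.2554.
Each (Δ,B) replicates both successor values, so the strategy is self-financing and V0 is arbitrage-free.

(0,0): Delta=0.5539 Bond=-21.2554
V0=33.0223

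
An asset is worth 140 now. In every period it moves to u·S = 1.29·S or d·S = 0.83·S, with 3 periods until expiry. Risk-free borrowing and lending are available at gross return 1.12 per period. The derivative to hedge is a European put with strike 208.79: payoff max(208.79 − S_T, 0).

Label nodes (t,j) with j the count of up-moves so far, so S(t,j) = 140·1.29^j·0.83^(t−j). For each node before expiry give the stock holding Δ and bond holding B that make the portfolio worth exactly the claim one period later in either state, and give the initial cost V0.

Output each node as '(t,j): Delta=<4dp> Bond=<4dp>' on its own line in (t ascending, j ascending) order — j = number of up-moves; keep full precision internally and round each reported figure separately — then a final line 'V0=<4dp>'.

Since d<R<u, set p* = (R−d)/(u−d) = 0.6304; price each node as the discounted p*-expectation of its children.
At expiry t=3: V(3,0)=128.7398, V(3,1)=84.3747, V(3,2)=15.4216, V(3,3)=0.0000
(2,0): S=96.4460. Δ = (V_up−V_dn)/(S_up−S_dn) = (84.3747−128.7398)/(124.4153−80.0502) = -1.0000. V = [p*·84.3747 + (1−p*)·128.7398]/1.12 = 89.9736. B = V − Δ·S = 186.4196.
(2,1): S=149.8980. Δ = (V_up−V_dn)/(S_up−S_dn) = (15.4216−84.3747)/(193.3684−124.4153) = -1.0000. V = [p*·15.4216 + (1−p*)·84.3747]/1.12 = 36.5216. B = V − Δ·S = 186.4196.
(2,2): S=232.9740. Δ = (V_up−V_dn)/(S_up−S_dn) = (0.0000−15.4216)/(300.5365−193.3684) = -0.1439. V = [p*·0.0000 + (1−p*)·15.4216]/1.12 = 5.0886. B = V − Δ·S = 38.6138.
(1,0): S=116.2000. Δ = (V_up−V_dn)/(S_up−S_dn) = (36.5216−89.9736)/(149.8980−96.4460) = -1.0000. V = [p*·36.5216 + (1−p*)·89.9736]/1.12 = 50.2461. B = V − Δ·S = 166.4461.
(1,1): S=180.6000. Δ = (V_up−V_dn)/(S_up−S_dn) = (5.0886−36.5216)/(232.9740−149.8980) = -0.3784. V = [p*·5.0886 + (1−p*)·36.5216]/1.12 = 14.9153. B = V − Δ·S = 83.2480.
(0,0): S=140.0000. Δ = (V_up−V_dn)/(S_up−S_dn) = (14.9153−50.2461)/(180.6000−116.2000) = -0.5486. V = [p*·14.9153 + (1−p*)·50.2461]/1.12 = 24.9753. B = V − Δ·S = 101.7813.
The time-0 hedge costs 24.9753, which is the no-arbitrage price.

(0,0): Delta=-0.5486 Bond=101.7813
(1,0): Delta=-1.0000 Bond=166.4461
(1,1): Delta=-0.3784 Bond=83.2480
(2,0): Delta=-1.0000 Bond=186.4196
(2,1): Delta=-1.0000 Bond=186.4196
(2,2): Delta=-0.1439 Bond=38.6138
V0=24.9753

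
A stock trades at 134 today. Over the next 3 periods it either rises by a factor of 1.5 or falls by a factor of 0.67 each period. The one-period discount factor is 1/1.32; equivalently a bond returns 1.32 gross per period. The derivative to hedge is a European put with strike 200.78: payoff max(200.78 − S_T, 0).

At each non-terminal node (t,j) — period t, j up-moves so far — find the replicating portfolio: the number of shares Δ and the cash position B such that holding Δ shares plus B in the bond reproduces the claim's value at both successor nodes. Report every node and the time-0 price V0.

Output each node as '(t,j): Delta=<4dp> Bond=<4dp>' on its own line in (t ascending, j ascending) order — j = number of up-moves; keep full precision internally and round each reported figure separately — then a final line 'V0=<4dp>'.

(0,0): Delta=-0.2059 Bond=33.6120
(1,0): Delta=-0.9902 Bond=114.7874
(1,1): Delta=-0.1089 Bond=24.8670
(2,0): Delta=-1.0000 Bond=152.1061
(2,1): Delta=-0.9890 Bond=151.3569
(2,2): Delta=0.0000 Bond=0.0000
V0=6.0228

Under the risk-neutral measure, an up-move has probability p* = (R−d)/(u−d) = 0.7831 and values discount at R = 1.32.
Terminal payoffs: V(3,0)=160.4778, V(3,1)=110.5511, V(3,2)=0.0000, V(3,3)=0.0000
(2,0): S=60.1526. Δ = (V_up−V_dn)/(S_up−S_dn) = (110.5511−160.4778)/(90.2289−40.3022) = -1.0000. V = [p*·110.5511 + (1−p*)·160.4778]/1.32 = 91.9535. B = V − Δ·S = 152.1061.
(2,1): S=134.6700. Δ = (V_up−V_dn)/(S_up−S_dn) = (0.0000−110.5511)/(202.0050−90.2289) = -0.9890. V = [p*·0.0000 + (1−p*)·110.5511]/1.32 = 18.1628. B = V − Δ·S = 151.3569.
(2,2): S=301.5000. Δ = (V_up−V_dn)/(S_up−S_dn) = (0.0000−0.0000)/(452.2500−202.0050) = 0.0000. V = [p*·0.0000 + (1−p*)·0.0000]/1.32 = 0.0000. B = V − Δ·S = 0.0000.
(1,0): S=89.7800. Δ = (V_up−V_dn)/(S_up−S_dn) = (18.1628−91.9535)/(134.6700−60.1526) = -0.9902. V = [p*·18.1628 + (1−p*)·91.9535]/1.32 = 25.8830. B = V − Δ·S = 114.7874.
(1,1): S=201.0000. Δ = (V_up−V_dn)/(S_up−S_dn) = (0.0000−18.1628)/(301.5000−134.6700) = -0.1089. V = [p*·0.0000 + (1−p*)·18.1628]/1.32 = 2.9840. B = V − Δ·S = 24.8670.
(0,0): S=134.0000. Δ = (V_up−V_dn)/(S_up−S_dn) = (2.9840−25.8830)/(201.0000−89.7800) = -0.2059. V = [p*·2.9840 + (1−p*)·25.8830]/1.32 = 6.0228. B = V − Δ·S = 33.6120.
The time-0 hedge costs 6.0228, which is the no-arbitrage price.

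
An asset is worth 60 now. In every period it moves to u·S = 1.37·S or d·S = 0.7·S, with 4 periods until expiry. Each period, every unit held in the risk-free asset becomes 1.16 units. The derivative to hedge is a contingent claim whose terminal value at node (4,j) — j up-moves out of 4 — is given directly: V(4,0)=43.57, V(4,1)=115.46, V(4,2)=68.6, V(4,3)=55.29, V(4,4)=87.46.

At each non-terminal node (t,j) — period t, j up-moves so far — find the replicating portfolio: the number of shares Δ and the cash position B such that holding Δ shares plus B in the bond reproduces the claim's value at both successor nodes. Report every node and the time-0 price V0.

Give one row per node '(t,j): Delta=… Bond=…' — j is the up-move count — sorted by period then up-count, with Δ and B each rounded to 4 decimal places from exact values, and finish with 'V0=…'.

(0,0): Delta=-0.0439 Bond=41.9099
(1,0): Delta=-0.5118 Bond=68.2659
(1,1): Delta=0.0652 Bond=39.6446
(2,0): Delta=-0.4219 Bond=76.5449
(2,1): Delta=-0.5328 Bond=80.3953
(2,2): Delta=0.2047 Bond=30.2798
(3,0): Delta=5.2137 Bond=-27.1888
(3,1): Delta=-1.7364 Bond=141.7398
(3,2): Delta=-0.2520 Bond=71.1258
(3,3): Delta=0.3112 Bond=18.6893
V0=39.2740

Under the risk-neutral measure, an up-move has probability p* = (R−d)/(u−d) = 0.6866 and values discount at R = 1.16.
Payoff layer (t=4): V(4,0)=43.5700, V(4,1)=115.4600, V(4,2)=68.6000, V(4,3)=55.2900, V(4,4)=87.4600
Node (3,0) S=20.5800: V=(p*·115.4600+(1−p*)·43.5700)/1.16=80.1098; Δ=(115.4600−43.5700)/(28.1946−14.4060)=5.2137; B=V−Δ·S=-27.1888
Node (3,1) S=40.2780: V=(p*·68.6000+(1−p*)·115.4600)/1.16=71.7995; Δ=(68.6000−115.4600)/(55.1809−28.1946)=-1.7364; B=V−Δ·S=141.7398
Node (3,2) S=78.8298: V=(p*·55.2900+(1−p*)·68.6000)/1.16=51.2602; Δ=(55.2900−68.6000)/(107.9968−55.1809)=-0.2520; B=V−Δ·S=71.1258
Node (3,3) S=154.2812: V=(p*·87.4600+(1−p*)·55.2900)/1.16=66.7042; Δ=(87.4600−55.2900)/(211.3652−107.9968)=0.3112; B=V−Δ·S=18.6893
Node (2,0) S=29.4000: V=(p*·71.7995+(1−p*)·80.1098)/1.16=64.1416; Δ=(71.7995−80.1098)/(40.2780−20.5800)=-0.4219; B=V−Δ·S=76.5449
Node (2,1) S=57.5400: V=(p*·51.2602+(1−p*)·71.7995)/1.16=49.7396; Δ=(51.2602−71.7995)/(78.8298−40.2780)=-0.5328; B=V−Δ·S=80.3953
Node (2,2) S=112.6140: V=(p*·66.7042+(1−p*)·51.2602)/1.16=53.3306; Δ=(66.7042−51.2602)/(154.2812−78.8298)=0.2047; B=V−Δ·S=30.2798
Node (1,0) S=42.0000: V=(p*·49.7396+(1−p*)·64.1416)/1.16=46.7704; Δ=(49.7396−64.1416)/(57.5400−29.4000)=-0.5118; B=V−Δ·S=68.2659
Node (1,1) S=82.2000: V=(p*·53.3306+(1−p*)·49.7396)/1.16=45.0044; Δ=(53.3306−49.7396)/(112.6140−57.5400)=0.0652; B=V−Δ·S=39.6446
Node (0,0) S=60.0000: V=(p*·45.0044+(1−p*)·46.7704)/1.16=39.2740; Δ=(45.0044−46.7704)/(82.2000−42.0000)=-0.0439; B=V−Δ·S=41.9099
Each (Δ,B) replicates both successor values, so the strategy is self-financing and V0 is arbitrage-free.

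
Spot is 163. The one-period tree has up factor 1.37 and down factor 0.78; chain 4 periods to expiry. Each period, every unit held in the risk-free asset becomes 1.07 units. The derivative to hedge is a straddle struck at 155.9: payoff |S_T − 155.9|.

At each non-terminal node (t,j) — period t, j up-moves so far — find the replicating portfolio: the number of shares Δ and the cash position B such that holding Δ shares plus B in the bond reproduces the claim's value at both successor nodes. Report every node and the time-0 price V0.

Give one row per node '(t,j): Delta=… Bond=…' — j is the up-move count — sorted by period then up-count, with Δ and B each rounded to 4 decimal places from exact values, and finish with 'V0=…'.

Under the risk-neutral measure, an up-move has probability p* = (R−d)/(u−d) = 0.4915 and values discount at R = 1.07.
Payoff layer (t=4): V(4,0)=95.5655, V(4,1)=49.9278, V(4,2)=30.2307, V(4,3)=171.0218, V(4,4)=418.3088
Node (3,0) S=77.3520: V=(p*·49.9278+(1−p*)·95.5655)/1.07=68.3490; Δ=(49.9278−95.5655)/(105.9722−60.3345)=-1.0000; B=V−Δ·S=145.7009
Node (3,1) S=135.8618: V=(p*·30.2307+(1−p*)·49.9278)/1.07=37.6132; Δ=(30.2307−49.9278)/(186.1307−105.9722)=-0.2457; B=V−Δ·S=70.9982
Node (3,2) S=238.6291: V=(p*·171.0218+(1−p*)·30.2307)/1.07=92.9281; Δ=(171.0218−30.2307)/(326.9218−186.1307)=1.0000; B=V−Δ·S=-145.7009
Node (3,3) S=419.1305: V=(p*·418.3088+(1−p*)·171.0218)/1.07=273.4296; Δ=(418.3088−171.0218)/(574.2088−326.9218)=1.0000; B=V−Δ·S=-145.7009
Node (2,0) S=99.1692: V=(p*·37.6132+(1−p*)·68.3490)/1.07=49.7585; Δ=(37.6132−68.3490)/(135.8618−77.3520)=-0.5253; B=V−Δ·S=101.8529
Node (2,1) S=174.1818: V=(p*·92.9281+(1−p*)·37.6132)/1.07=60.5625; Δ=(92.9281−37.6132)/(238.6291−135.8618)=0.5383; B=V−Δ·S=-33.1915
Node (2,2) S=305.9347: V=(p*·273.4296+(1−p*)·92.9281)/1.07=169.7656; Δ=(273.4296−92.9281)/(419.1305−238.6291)=1.0000; B=V−Δ·S=-136.1691
Node (1,0) S=127.1400: V=(p*·60.5625+(1−p*)·49.7585)/1.07=51.4663; Δ=(60.5625−49.7585)/(174.1818−99.1692)=0.1440; B=V−Δ·S=33.1543
Node (1,1) S=223.3100: V=(p*·169.7656+(1−p*)·60.5625)/1.07=106.7651; Δ=(169.7656−60.5625)/(305.9347−174.1818)=0.8288; B=V−Δ·S=-78.3249
Node (0,0) S=163.0000: V=(p*·106.7651+(1−p*)·51.4663)/1.07=73.5019; Δ=(106.7651−51.4663)/(223.3100−127.1400)=0.5750; B=V−Δ·S=-20.2248
Check: Δ(0,0)·S0 + B(0,0) = 73.5019 = V0.

(0,0): Delta=0.5750 Bond=-20.2248
(1,0): Delta=0.1440 Bond=33.1543
(1,1): Delta=0.8288 Bond=-78.3249
(2,0): Delta=-0.5253 Bond=101.8529
(2,1): Delta=0.5383 Bond=-33.1915
(2,2): Delta=1.0000 Bond=-136.1691
(3,0): Delta=-1.0000 Bond=145.7009
(3,1): Delta=-0.2457 Bond=70.9982
(3,2): Delta=1.0000 Bond=-145.7009
(3,3): Delta=1.0000 Bond=-145.7009
V0=73.5019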